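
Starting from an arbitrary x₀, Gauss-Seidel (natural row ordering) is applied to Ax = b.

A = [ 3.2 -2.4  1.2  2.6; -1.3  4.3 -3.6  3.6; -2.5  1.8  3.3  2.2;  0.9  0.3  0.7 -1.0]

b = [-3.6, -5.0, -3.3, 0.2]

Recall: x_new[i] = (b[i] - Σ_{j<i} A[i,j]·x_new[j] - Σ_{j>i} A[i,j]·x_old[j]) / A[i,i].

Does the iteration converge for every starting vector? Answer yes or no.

no

A = D + L + U where D = diag(3.2, 4.3, 3.3, -1).
Gauss-Seidel: T = -(D+L)⁻¹U, row 0 first, T[0,2] = -(1.2)/(3.2) = -0.3750; later rows by forward substitution.
  T[0,:] = [+0.0000, +0.7500, -0.3750, -0.8125]
  T[1,:] = [+0.0000, +0.2267, +0.7238, -1.0828]
  T[2,:] = [+0.0000, +0.4445, -0.6789, -0.6916]
  T[3,:] = [+0.0000, +1.0542, -0.5956, -1.5402]
moduli |λ_i(T)| = 1.5327, 0.4958, 0.4958, 0.0000.
ρ = 1.5327; 1.5327 > 1: divergent.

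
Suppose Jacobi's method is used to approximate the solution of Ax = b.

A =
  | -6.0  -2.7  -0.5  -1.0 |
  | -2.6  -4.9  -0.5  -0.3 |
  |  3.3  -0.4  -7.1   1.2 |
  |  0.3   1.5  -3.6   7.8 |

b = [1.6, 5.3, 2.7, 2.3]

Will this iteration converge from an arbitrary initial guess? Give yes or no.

Diagonal D = diag(-6, -4.9, -7.1, 7.8); L, U strict lower/upper.
Jacobi: T = -D⁻¹(L+U), T[0,2] = -(-0.5)/(-6) = -0.0833; T[0,0] = 0.
  T[0,:] = [+0.0000  -0.4500  -0.0833  -0.1667]
  T[1,:] = [-0.5306  +0.0000  -0.1020  -0.0612]
  T[2,:] = [+0.4648  -0.0563  +0.0000  +0.1690]
  T[3,:] = [-0.0385  -0.1923  +0.4615  +0.0000]
|roots of det(T-λI)|: 0.5440, 0.3931, 0.3931, 0.2123.
spectral radius ρ = 0.5440; 0.5440 < 1: convergent.

yes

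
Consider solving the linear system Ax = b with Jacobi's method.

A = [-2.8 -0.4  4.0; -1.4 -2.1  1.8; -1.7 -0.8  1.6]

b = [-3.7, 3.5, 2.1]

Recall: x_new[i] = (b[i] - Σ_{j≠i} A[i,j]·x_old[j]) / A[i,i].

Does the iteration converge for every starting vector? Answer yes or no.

Split A = D + L + U, D = diag(-2.8, -2.1, 1.6).
Jacobi: T = -D⁻¹(L+U), T[0,1] = -(-0.4)/(-2.8) = -0.1429; T[0,0] = 0.
  T[0,:] = [+0.0000  -0.1429  +1.4286]
  T[1,:] = [-0.6667  +0.0000  +0.8571]
  T[2,:] = [+1.0625  +0.5000  +0.0000]
eigenvalue magnitudes: 1.5590, 1.2472, 0.3118.
ρ = 1.5590; 1.5590 > 1 ⇒ diverges.

no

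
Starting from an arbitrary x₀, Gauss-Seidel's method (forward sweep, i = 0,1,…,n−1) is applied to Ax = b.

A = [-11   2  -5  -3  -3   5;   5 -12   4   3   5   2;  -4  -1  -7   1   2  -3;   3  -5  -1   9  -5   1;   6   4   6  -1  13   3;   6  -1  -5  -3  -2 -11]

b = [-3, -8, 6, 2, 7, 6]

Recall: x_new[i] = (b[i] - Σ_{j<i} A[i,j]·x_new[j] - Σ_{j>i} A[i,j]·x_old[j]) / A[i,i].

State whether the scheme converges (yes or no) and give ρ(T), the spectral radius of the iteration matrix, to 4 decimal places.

no, ρ = 1.3243

A = D + L + U where D = diag(-11, -12, -7, 9, 13, -11).
GS T = -(D+L)⁻¹U: row 0 first, T[0,5] = -(5)/(-11) = +0.4545; later rows by forward substitution.
  T[0,:] = [+0.0000, +0.1818, -0.4545, -0.2727, -0.2727, +0.4545]
  T[1,:] = [+0.0000, +0.0758, +0.1439, +0.1364, +0.3030, +0.3561]
  T[2,:] = [+0.0000, -0.1147, +0.2392, +0.2792, +0.3983, -0.7392]
  T[3,:] = [+0.0000, -0.0313, +0.2581, +0.1977, +0.8591, -0.1469]
  T[4,:] = [+0.0000, -0.0567, +0.0750, -0.0297, -0.0851, -0.2203]
  T[5,:] = [+0.0000, +0.1633, -0.4537, -0.3366, -0.5762, +0.6317]
|λ(T)| sorted: 1.3243, 0.2067, 0.2067, 0.1840, 0.0581, 0.0000.
spectral radius ρ = 1.3243; 1.3243 > 1 ⇒ diverges.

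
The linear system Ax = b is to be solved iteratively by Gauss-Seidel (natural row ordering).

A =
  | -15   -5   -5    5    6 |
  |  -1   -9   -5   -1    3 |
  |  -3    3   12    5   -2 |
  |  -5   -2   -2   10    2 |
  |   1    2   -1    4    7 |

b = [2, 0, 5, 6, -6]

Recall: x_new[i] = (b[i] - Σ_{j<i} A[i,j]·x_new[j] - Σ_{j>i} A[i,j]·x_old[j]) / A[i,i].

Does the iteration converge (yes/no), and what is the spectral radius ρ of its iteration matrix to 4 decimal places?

yes, ρ = 0.5909

Split A = D + L + U, D = diag(-15, -9, 12, 10, 7).
GS T = -(D+L)⁻¹U: row 0 first, T[0,4] = -(6)/(-15) = +0.4000; later rows by forward substitution.
  T[0,:] = [+0.0000, -0.3333, -0.3333, +0.3333, +0.4000]
  T[1,:] = [+0.0000, +0.0370, -0.5185, -0.1481, +0.2889]
  T[2,:] = [+0.0000, -0.0926, +0.0463, -0.2963, +0.1944]
  T[3,:] = [+0.0000, -0.1778, -0.2611, +0.0778, +0.0967]
  T[4,:] = [+0.0000, +0.1254, +0.3516, -0.0921, -0.1671]
|eigenvalues of T|: 0.5909, 0.3197, 0.3197, 0.0365, 0.0000.
ρ = 0.5909; 0.5909 < 1: convergent.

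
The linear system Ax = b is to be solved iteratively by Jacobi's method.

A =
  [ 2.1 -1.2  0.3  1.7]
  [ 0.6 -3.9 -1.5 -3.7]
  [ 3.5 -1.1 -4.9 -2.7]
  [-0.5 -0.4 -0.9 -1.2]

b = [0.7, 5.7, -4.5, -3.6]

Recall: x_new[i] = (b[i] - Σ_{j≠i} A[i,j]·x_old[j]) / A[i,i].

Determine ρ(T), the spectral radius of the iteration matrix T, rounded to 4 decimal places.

Diagonal D = diag(2.1, -3.9, -4.9, -1.2); L, U strict lower/upper.
Jacobi: T = -D⁻¹(L+U), T[2,0] = -(3.5)/(-4.9) = +0.7143; T[2,2] = 0.
  T[0,:] = [+0.0000  +0.5714  -0.1429  -0.8095]
  T[1,:] = [+0.1538  +0.0000  -0.3846  -0.9487]
  T[2,:] = [+0.7143  -0.2245  +0.0000  -0.5510]
  T[3,:] = [-0.4167  -0.3333  -0.7500  +0.0000]
|λ(T)| sorted: 1.2076, 0.9864, 0.3178, 0.3178.
spectral radius ρ = 1.2076; 1.2076 > 1 ⇒ diverges.

1.2076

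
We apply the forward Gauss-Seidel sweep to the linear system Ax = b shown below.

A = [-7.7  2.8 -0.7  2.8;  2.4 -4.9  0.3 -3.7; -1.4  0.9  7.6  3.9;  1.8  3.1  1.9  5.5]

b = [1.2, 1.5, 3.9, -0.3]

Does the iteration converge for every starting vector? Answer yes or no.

Split A = D + L + U, D = diag(-7.7, -4.9, 7.6, 5.5).
T_GS = -(D+L)⁻¹U: row 0 first, T[0,2] = -(-0.7)/(-7.7) = -0.0909; later rows by forward substitution.
  T[0,:] = [+0.0000 +0.3636 -0.0909 +0.3636]
  T[1,:] = [+0.0000 +0.1781 +0.0167 -0.5770]
  T[2,:] = [+0.0000 +0.0459 -0.0187 -0.3778]
  T[3,:] = [+0.0000 -0.2353 +0.0268 +0.3367]
eigenvalue magnitudes: 0.6269, 0.0772, 0.0772, 0.0000.
ρ(T) = max|λ| = 0.6269; 0.6269 < 1, so it converges for any x₀.

yes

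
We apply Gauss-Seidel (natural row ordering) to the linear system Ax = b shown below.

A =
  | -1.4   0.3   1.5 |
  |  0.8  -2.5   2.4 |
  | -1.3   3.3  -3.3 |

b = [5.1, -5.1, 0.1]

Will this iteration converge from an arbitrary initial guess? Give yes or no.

yes

Write A = D+L+U with D = diag(-1.4, -2.5, -3.3).
Gauss-Seidel: T = -(D+L)⁻¹U, row 0 first, T[0,1] = -(0.3)/(-1.4) = +0.2143; later rows by forward substitution.
  T[0,:] = [+0.0000  +0.2143  +1.0714]
  T[1,:] = [+0.0000  +0.0686  +1.3029]
  T[2,:] = [+0.0000  -0.0158  +0.8808]
eigenvalue magnitudes: 0.8545, 0.0948, 0.0000.
ρ = 0.8545; 0.8545 < 1, so it converges for any x₀.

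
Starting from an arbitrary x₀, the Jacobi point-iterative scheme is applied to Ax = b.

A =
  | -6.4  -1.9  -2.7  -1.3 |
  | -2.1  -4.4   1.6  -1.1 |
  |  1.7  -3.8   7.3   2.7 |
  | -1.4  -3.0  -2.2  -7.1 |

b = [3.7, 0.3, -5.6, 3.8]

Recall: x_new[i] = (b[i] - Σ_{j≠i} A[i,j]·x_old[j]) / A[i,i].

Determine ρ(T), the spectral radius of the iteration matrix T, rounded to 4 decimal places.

Diagonal D = diag(-6.4, -4.4, 7.3, -7.1); L, U strict lower/upper.
Jacobi: T = -D⁻¹(L+U), T[1,3] = -(-1.1)/(-4.4) = -0.2500; T[1,1] = 0.
  T[0,:] = [+0.0000  -0.2969  -0.4219  -0.2031]
  T[1,:] = [-0.4773  +0.0000  +0.3636  -0.2500]
  T[2,:] = [-0.2329  +0.5205  +0.0000  -0.3699]
  T[3,:] = [-0.1972  -0.4225  -0.3099  +0.0000]
eigenvalue magnitudes: 0.8844, 0.6206, 0.4293, 0.1654.
ρ = 0.8844; 0.8844 < 1 ⇒ converges.

0.8844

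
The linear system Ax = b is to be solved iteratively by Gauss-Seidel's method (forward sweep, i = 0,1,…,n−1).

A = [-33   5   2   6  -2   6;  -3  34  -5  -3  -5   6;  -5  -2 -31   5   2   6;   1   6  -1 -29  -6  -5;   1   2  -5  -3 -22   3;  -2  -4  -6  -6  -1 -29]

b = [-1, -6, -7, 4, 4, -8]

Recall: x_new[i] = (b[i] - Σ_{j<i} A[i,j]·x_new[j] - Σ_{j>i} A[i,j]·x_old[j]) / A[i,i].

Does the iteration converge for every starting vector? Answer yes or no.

Diagonal D = diag(-33, 34, -31, -29, -22, -29); L, U strict lower/upper.
T_GS = -(D+L)⁻¹U: row 0 first, T[0,5] = -(6)/(-33) = +0.1818; later rows by forward substitution.
  T[0,:] = [+0.0000 +0.1515 +0.0606 +0.1818 -0.0606 +0.1818]
  T[1,:] = [+0.0000 +0.0134 +0.1524 +0.1043 +0.1417 -0.1604]
  T[2,:] = [+0.0000 -0.0253 -0.0196 +0.1252 +0.0651 +0.1746]
  T[3,:] = [+0.0000 +0.0089 +0.0343 +0.0235 -0.1819 -0.2054]
  T[4,:] = [+0.0000 +0.0126 +0.0164 -0.0139 +0.0201 +0.1184]
  T[5,:] = [+0.0000 -0.0093 -0.0288 -0.0572 +0.0081 +0.0119]
|eigenvalues of T|: 0.1779, 0.0846, 0.0846, 0.0741, 0.0741, 0.0000.
ρ(T) = max|λ| = 0.1779; 0.1779 < 1, so it converges for any x₀.

yes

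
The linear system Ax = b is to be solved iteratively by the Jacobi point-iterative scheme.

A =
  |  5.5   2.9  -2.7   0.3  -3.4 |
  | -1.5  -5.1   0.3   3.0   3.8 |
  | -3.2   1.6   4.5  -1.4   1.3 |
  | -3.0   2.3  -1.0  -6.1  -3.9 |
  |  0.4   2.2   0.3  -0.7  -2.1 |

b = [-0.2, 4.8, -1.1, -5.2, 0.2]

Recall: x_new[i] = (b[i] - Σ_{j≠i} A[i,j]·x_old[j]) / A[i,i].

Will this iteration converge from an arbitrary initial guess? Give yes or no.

Let D = diag(5.5, -5.1, 4.5, -6.1, -2.1); L, U the strict triangles.
T_J = -D⁻¹(L+U): T[1,3] = -(3)/(-5.1) = +0.5882; T[1,1] = 0.
  T[0,:] = [+0.0000, -0.5273, +0.4909, -0.0545, +0.6182]
  T[1,:] = [-0.2941, +0.0000, +0.0588, +0.5882, +0.7451]
  T[2,:] = [+0.7111, -0.3556, +0.0000, +0.3111, -0.2889]
  T[3,:] = [-0.4918, +0.3770, -0.1639, +0.0000, -0.6393]
  T[4,:] = [+0.1905, +1.0476, +0.1429, -0.3333, +0.0000]
|eigenvalues of T|: 1.3254, 0.9149, 0.6467, 0.5601, 0.5601.
ρ = 1.3254; 1.3254 > 1 ⇒ diverges.

no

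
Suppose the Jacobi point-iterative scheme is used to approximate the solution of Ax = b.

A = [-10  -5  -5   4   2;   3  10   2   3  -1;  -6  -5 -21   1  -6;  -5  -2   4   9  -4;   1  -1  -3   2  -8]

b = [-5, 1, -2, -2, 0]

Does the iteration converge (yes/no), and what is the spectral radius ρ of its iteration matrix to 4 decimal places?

A = D + L + U where D = diag(-10, 10, -21, 9, -8).
Jacobi: T = -D⁻¹(L+U), T[4,2] = -(-3)/(-8) = -0.3750; T[4,4] = 0.
  T[0,:] = [+0.0000, -0.5000, -0.5000, +0.4000, +0.2000]
  T[1,:] = [-0.3000, +0.0000, -0.2000, -0.3000, +0.1000]
  T[2,:] = [-0.2857, -0.2381, +0.0000, +0.0476, -0.2857]
  T[3,:] = [+0.5556, +0.2222, -0.4444, +0.0000, +0.4444]
  T[4,:] = [+0.1250, -0.1250, -0.3750, +0.2500, +0.0000]
|λ(T)| sorted: 0.9080, 0.6981, 0.2019, 0.2019, 0.1771.
ρ(T) = max|λ| = 0.9080; 0.9080 < 1: convergent.

yes, ρ = 0.9080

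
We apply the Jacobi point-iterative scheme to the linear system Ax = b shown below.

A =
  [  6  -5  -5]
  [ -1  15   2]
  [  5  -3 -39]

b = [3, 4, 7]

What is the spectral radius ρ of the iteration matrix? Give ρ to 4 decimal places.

0.4613

Let D = diag(6, 15, -39); L, U the strict triangles.
Jacobi: T = -D⁻¹(L+U), T[1,0] = -(-1)/(15) = +0.0667; T[1,1] = 0.
  T[0,:] = [+0.0000  +0.8333  +0.8333]
  T[1,:] = [+0.0667  +0.0000  -0.1333]
  T[2,:] = [+0.1282  -0.0769  +0.0000]
|λ(T)| sorted: 0.4613, 0.3449, 0.1164.
ρ(T) = max|λ| = 0.4613; 0.4613 < 1 ⇒ converges.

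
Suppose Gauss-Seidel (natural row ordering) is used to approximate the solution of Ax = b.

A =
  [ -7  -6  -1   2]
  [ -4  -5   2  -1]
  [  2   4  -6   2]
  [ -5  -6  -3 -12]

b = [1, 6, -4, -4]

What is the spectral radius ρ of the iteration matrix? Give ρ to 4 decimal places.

Let D = diag(-7, -5, -6, -12); L, U the strict triangles.
T_GS = -(D+L)⁻¹U: row 0 first, T[0,1] = -(-6)/(-7) = -0.8571; later rows by forward substitution.
  T[0,:] = [+0.0000, -0.8571, -0.1429, +0.2857]
  T[1,:] = [+0.0000, +0.6857, +0.5143, -0.4286]
  T[2,:] = [+0.0000, +0.1714, +0.2952, +0.1429]
  T[3,:] = [+0.0000, -0.0286, -0.2714, +0.0595]
|λ(T)| sorted: 0.8750, 0.2333, 0.2333, 0.0000.
spectral radius ρ = 0.8750; 0.8750 < 1: convergent.

0.8750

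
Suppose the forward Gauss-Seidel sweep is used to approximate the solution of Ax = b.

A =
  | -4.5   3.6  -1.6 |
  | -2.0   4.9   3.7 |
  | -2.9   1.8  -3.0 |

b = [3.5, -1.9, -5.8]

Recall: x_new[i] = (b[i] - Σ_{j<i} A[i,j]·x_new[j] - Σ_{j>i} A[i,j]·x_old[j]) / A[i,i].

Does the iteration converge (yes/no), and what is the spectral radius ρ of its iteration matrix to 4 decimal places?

Let D = diag(-4.5, 4.9, -3); L, U the strict triangles.
GS T = -(D+L)⁻¹U: row 0 first, T[0,1] = -(3.6)/(-4.5) = +0.8000; later rows by forward substitution.
  T[0,:] = [+0.0000 +0.8000 -0.3556]
  T[1,:] = [+0.0000 +0.3265 -0.9002]
  T[2,:] = [+0.0000 -0.5774 -0.1964]
|λ(T)| sorted: 0.8320, 0.7019, 0.0000.
ρ = 0.8320; 0.8320 < 1, so it converges for any x₀.

yes, ρ = 0.8320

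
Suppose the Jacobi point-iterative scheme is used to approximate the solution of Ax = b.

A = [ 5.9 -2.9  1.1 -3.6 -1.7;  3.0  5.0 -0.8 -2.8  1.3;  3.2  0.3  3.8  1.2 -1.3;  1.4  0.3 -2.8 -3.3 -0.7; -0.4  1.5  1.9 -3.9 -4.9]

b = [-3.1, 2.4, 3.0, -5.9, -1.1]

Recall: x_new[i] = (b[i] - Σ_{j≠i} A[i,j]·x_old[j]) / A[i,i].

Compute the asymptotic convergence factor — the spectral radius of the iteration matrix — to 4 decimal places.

1.2143

Let D = diag(5.9, 5, 3.8, -3.3, -4.9); L, U the strict triangles.
T_J = -D⁻¹(L+U): T[4,3] = -(-3.9)/(-4.9) = -0.7959; T[4,4] = 0.
  T[0,:] = [+0.0000  +0.4915  -0.1864  +0.6102  +0.2881]
  T[1,:] = [-0.6000  +0.0000  +0.1600  +0.5600  -0.2600]
  T[2,:] = [-0.8421  -0.0789  +0.0000  -0.3158  +0.3421]
  T[3,:] = [+0.4242  +0.0909  -0.8485  +0.0000  -0.2121]
  T[4,:] = [-0.0816  +0.3061  +0.3878  -0.7959  +0.0000]
moduli |λ_i(T)| = 1.2143, 0.7753, 0.7753, 0.6453, 0.6453.
spectral radius ρ = 1.2143; 1.2143 > 1, so it fails to converge.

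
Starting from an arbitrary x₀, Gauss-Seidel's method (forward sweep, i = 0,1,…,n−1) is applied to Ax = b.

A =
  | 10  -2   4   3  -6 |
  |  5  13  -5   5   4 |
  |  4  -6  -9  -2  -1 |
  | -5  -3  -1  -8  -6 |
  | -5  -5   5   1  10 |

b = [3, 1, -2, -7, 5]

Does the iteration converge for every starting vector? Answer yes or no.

Split A = D + L + U, D = diag(10, 13, -9, -8, 10).
Gauss-Seidel: T = -(D+L)⁻¹U, row 0 first, T[0,3] = -(3)/(10) = -0.3000; later rows by forward substitution.
  T[0,:] = [+0.0000 +0.2000 -0.4000 -0.3000 +0.6000]
  T[1,:] = [+0.0000 -0.0769 +0.5385 -0.2692 -0.5385]
  T[2,:] = [+0.0000 +0.1402 -0.5368 -0.1761 +0.5145]
  T[3,:] = [+0.0000 -0.1137 +0.1152 +0.3105 -0.9874]
  T[4,:] = [+0.0000 +0.0028 +0.3261 -0.2276 -0.1278]
|roots of det(T-λI)|: 0.9096, 0.7075, 0.1705, 0.0584, 0.0000.
spectral radius ρ = 0.9096; 0.9096 < 1: convergent.

yes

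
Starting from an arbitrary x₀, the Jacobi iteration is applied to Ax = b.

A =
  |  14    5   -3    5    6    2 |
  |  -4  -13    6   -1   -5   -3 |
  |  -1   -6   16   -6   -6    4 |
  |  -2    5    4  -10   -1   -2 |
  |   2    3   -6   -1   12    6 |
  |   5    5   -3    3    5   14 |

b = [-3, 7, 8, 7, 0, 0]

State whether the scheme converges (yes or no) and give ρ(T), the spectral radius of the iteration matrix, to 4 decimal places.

Split A = D + L + U, D = diag(14, -13, 16, -10, 12, 14).
T_J = -D⁻¹(L+U): T[5,3] = -(3)/(14) = -0.2143; T[5,5] = 0.
  T[0,:] = [+0.0000, -0.3571, +0.2143, -0.3571, -0.4286, -0.1429]
  T[1,:] = [-0.3077, +0.0000, +0.4615, -0.0769, -0.3846, -0.2308]
  T[2,:] = [+0.0625, +0.3750, +0.0000, +0.3750, +0.3750, -0.2500]
  T[3,:] = [-0.2000, +0.5000, +0.4000, +0.0000, -0.1000, -0.2000]
  T[4,:] = [-0.1667, -0.2500, +0.5000, +0.0833, +0.0000, -0.5000]
  T[5,:] = [-0.3571, -0.3571, +0.2143, -0.2143, -0.3571, +0.0000]
eigenvalue magnitudes: 1.1708, 0.8101, 0.3201, 0.3201, 0.1989, 0.0641.
ρ = 1.1708; 1.1708 > 1: divergent.

no, ρ = 1.1708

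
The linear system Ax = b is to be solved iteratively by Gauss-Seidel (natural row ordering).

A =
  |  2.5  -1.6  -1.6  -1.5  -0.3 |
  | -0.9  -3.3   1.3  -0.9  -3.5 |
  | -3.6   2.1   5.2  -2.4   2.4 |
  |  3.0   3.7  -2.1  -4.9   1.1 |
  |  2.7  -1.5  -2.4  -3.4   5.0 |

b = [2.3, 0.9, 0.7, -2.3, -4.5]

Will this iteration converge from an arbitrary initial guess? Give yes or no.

no

Split A = D + L + U, D = diag(2.5, -3.3, 5.2, -4.9, 5).
T_GS = -(D+L)⁻¹U: row 0 first, T[0,4] = -(-0.3)/(2.5) = +0.1200; later rows by forward substitution.
  T[0,:] = [+0.0000  +0.6400  +0.6400  +0.6000  +0.1200]
  T[1,:] = [+0.0000  -0.1745  +0.2194  -0.4364  -1.0933]
  T[2,:] = [+0.0000  +0.5136  +0.3545  +1.0531  +0.0631]
  T[3,:] = [+0.0000  +0.0399  +0.4056  -0.4135  -0.5547]
  T[4,:] = [+0.0000  -0.1243  +0.1662  -0.2306  -0.7397]
|eigenvalues of T|: 1.3488, 0.7114, 0.3750, 0.0392, 0.0000.
spectral radius ρ = 1.3488; 1.3488 > 1 ⇒ diverges.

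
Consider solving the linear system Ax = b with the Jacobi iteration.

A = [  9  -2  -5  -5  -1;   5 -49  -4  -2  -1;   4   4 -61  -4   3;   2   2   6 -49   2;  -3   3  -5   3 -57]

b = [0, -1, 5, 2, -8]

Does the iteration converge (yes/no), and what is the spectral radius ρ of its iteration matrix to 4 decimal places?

A = D + L + U where D = diag(9, -49, -61, -49, -57).
Jacobi: T = -D⁻¹(L+U), T[2,3] = -(-4)/(-61) = -0.0656; T[2,2] = 0.
  T[0,:] = [+0.0000 +0.2222 +0.5556 +0.5556 +0.1111]
  T[1,:] = [+0.1020 +0.0000 -0.0816 -0.0408 -0.0204]
  T[2,:] = [+0.0656 +0.0656 +0.0000 -0.0656 +0.0492]
  T[3,:] = [+0.0408 +0.0408 +0.1224 +0.0000 +0.0408]
  T[4,:] = [-0.0526 +0.0526 -0.0877 +0.0526 +0.0000]
|λ(T)| sorted: 0.2919, 0.2168, 0.1024, 0.1024, 0.0125.
ρ(T) = max|λ| = 0.2919; 0.2919 < 1, so it converges for any x₀.

yes, ρ = 0.2919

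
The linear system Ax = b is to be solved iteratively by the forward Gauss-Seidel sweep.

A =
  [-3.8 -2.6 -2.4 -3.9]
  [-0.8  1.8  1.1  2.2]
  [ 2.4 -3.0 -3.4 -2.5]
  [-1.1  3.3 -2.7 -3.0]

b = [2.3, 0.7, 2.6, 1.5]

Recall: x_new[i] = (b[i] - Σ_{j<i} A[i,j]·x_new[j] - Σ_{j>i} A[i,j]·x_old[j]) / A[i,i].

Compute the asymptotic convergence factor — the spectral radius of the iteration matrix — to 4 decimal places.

A = D + L + U where D = diag(-3.8, 1.8, -3.4, -3).
GS T = -(D+L)⁻¹U: row 0 first, T[0,1] = -(-2.6)/(-3.8) = -0.6842; later rows by forward substitution.
  T[0,:] = [+0.0000, -0.6842, -0.6316, -1.0263]
  T[1,:] = [+0.0000, -0.3041, -0.8918, -1.6784]
  T[2,:] = [+0.0000, -0.2147, +0.3411, +0.0212]
  T[3,:] = [+0.0000, +0.1096, -1.0564, -1.4889]
moduli |λ_i(T)| = 1.4978, 0.2982, 0.2524, 0.0000.
ρ(T) = max|λ| = 1.4978; 1.4978 > 1, so it fails to converge.

1.4978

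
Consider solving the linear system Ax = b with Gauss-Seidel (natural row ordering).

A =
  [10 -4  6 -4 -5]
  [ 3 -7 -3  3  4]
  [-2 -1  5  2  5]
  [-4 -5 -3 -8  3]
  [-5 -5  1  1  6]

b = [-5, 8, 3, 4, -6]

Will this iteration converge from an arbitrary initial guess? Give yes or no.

A = D + L + U where D = diag(10, -7, 5, -8, 6).
T_GS = -(D+L)⁻¹U: row 0 first, T[0,3] = -(-4)/(10) = +0.4000; later rows by forward substitution.
  T[0,:] = [+0.0000, +0.4000, -0.6000, +0.4000, +0.5000]
  T[1,:] = [+0.0000, +0.1714, -0.6857, +0.6000, +0.7857]
  T[2,:] = [+0.0000, +0.1943, -0.3771, -0.1200, -0.6429]
  T[3,:] = [+0.0000, -0.3800, +0.8700, -0.5300, -0.1250]
  T[4,:] = [+0.0000, +0.5071, -1.1536, +0.9417, +1.1994]
|roots of det(T-λI)|: 1.5340, 0.7748, 0.2094, 0.0861, 0.0000.
ρ = 1.5340; 1.5340 > 1, so it fails to converge.

no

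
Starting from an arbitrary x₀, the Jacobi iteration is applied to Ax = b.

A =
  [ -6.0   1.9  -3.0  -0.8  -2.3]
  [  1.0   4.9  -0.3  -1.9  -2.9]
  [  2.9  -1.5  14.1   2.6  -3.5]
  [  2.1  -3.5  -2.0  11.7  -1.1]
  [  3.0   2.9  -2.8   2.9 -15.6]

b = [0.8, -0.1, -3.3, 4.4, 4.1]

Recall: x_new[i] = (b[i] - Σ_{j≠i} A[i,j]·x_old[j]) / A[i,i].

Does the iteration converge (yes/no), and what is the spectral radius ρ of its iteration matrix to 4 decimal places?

yes, ρ = 0.5690

A = D + L + U where D = diag(-6, 4.9, 14.1, 11.7, -15.6).
T_J = -D⁻¹(L+U): T[1,3] = -(-1.9)/(4.9) = +0.3878; T[1,1] = 0.
  T[0,:] = [+0.0000  +0.3167  -0.5000  -0.1333  -0.3833]
  T[1,:] = [-0.2041  +0.0000  +0.0612  +0.3878  +0.5918]
  T[2,:] = [-0.2057  +0.1064  +0.0000  -0.1844  +0.2482]
  T[3,:] = [-0.1795  +0.2991  +0.1709  +0.0000  +0.0940]
  T[4,:] = [+0.1923  +0.1859  -0.1795  +0.1859  +0.0000]
|eigenvalues of T|: 0.5690, 0.4194, 0.4194, 0.3086, 0.3086.
ρ(T) = max|λ| = 0.5690; 0.5690 < 1: convergent.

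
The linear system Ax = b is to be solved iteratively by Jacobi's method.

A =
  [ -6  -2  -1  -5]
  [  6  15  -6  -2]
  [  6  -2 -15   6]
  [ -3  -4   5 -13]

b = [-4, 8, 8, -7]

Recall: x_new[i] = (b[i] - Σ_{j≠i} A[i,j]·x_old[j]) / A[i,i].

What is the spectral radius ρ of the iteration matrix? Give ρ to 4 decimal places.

Write A = D+L+U with D = diag(-6, 15, -15, -13).
T_J = -D⁻¹(L+U): T[1,2] = -(-6)/(15) = +0.4000; T[1,1] = 0.
  T[0,:] = [+0.0000  -0.3333  -0.1667  -0.8333]
  T[1,:] = [-0.4000  +0.0000  +0.4000  +0.1333]
  T[2,:] = [+0.4000  -0.1333  +0.0000  +0.4000]
  T[3,:] = [-0.2308  -0.3077  +0.3846  +0.0000]
|λ(T)| sorted: 0.8439, 0.6118, 0.6118, 0.0238.
ρ = 0.8439; 0.8439 < 1, so it converges for any x₀.

0.8439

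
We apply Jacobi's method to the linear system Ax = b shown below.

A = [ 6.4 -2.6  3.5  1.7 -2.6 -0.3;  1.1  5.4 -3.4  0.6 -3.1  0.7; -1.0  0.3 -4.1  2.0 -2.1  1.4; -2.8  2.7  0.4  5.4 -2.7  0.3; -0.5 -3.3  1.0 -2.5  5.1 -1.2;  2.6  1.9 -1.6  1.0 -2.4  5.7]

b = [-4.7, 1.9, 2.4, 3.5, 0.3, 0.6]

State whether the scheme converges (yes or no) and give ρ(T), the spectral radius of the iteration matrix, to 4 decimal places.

no, ρ = 1.3578

Write A = D+L+U with D = diag(6.4, 5.4, -4.1, 5.4, 5.1, 5.7).
Jacobi T = -D⁻¹(L+U): T[1,2] = -(-3.4)/(5.4) = +0.6296; T[1,1] = 0.
  T[0,:] = [+0.0000, +0.4062, -0.5469, -0.2656, +0.4062, +0.0469]
  T[1,:] = [-0.2037, +0.0000, +0.6296, -0.1111, +0.5741, -0.1296]
  T[2,:] = [-0.2439, +0.0732, +0.0000, +0.4878, -0.5122, +0.3415]
  T[3,:] = [+0.5185, -0.5000, -0.0741, +0.0000, +0.5000, -0.0556]
  T[4,:] = [+0.0980, +0.6471, -0.1961, +0.4902, +0.0000, +0.2353]
  T[5,:] = [-0.4561, -0.3333, +0.2807, -0.1754, +0.4211, +0.0000]
moduli |λ_i(T)| = 1.3578, 0.7090, 0.6882, 0.6882, 0.1813, 0.1813.
spectral radius ρ = 1.3578; 1.3578 > 1, so it fails to converge.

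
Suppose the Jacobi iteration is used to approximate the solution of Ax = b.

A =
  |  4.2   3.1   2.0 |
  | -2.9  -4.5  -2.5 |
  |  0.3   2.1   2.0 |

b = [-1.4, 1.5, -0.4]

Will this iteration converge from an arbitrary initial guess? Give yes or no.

no

Let D = diag(4.2, -4.5, 2); L, U the strict triangles.
Jacobi T = -D⁻¹(L+U): T[0,2] = -(2)/(4.2) = -0.4762; T[0,0] = 0.
  T[0,:] = [+0.0000, -0.7381, -0.4762]
  T[1,:] = [-0.6444, +0.0000, -0.5556]
  T[2,:] = [-0.1500, -1.0500, +0.0000]
|λ(T)| sorted: 1.2038, 0.8106, 0.3933.
ρ = 1.2038; 1.2038 > 1: divergent.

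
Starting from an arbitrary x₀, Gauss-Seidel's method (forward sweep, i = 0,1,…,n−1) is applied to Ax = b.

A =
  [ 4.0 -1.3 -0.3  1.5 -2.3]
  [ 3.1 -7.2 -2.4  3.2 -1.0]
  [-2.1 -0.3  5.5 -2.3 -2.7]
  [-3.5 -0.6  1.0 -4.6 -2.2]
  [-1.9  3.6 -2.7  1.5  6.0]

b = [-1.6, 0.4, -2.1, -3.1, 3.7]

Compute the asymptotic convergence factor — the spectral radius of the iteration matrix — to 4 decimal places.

Split A = D + L + U, D = diag(4, -7.2, 5.5, -4.6, 6).
GS T = -(D+L)⁻¹U: row 0 first, T[0,4] = -(-2.3)/(4) = +0.5750; later rows by forward substitution.
  T[0,:] = [+0.0000, +0.3250, +0.0750, -0.3750, +0.5750]
  T[1,:] = [+0.0000, +0.1399, -0.3010, +0.2830, +0.1087]
  T[2,:] = [+0.0000, +0.1317, +0.0122, +0.2904, +0.7164]
  T[3,:] = [+0.0000, -0.2369, -0.0151, +0.3116, -0.7742]
  T[4,:] = [+0.0000, +0.1375, +0.2137, -0.2357, +0.6328]
|roots of det(T-λI)|: 0.9200, 0.2920, 0.2277, 0.1122, 0.0000.
spectral radius ρ = 0.9200; 0.9200 < 1 ⇒ converges.

0.9200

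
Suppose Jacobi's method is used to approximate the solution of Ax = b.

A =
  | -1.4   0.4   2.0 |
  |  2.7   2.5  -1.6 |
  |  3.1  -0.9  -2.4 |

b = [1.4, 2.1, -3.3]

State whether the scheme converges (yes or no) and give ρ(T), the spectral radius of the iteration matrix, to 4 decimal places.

Write A = D+L+U with D = diag(-1.4, 2.5, -2.4).
Jacobi T = -D⁻¹(L+U): T[1,2] = -(-1.6)/(2.5) = +0.6400; T[1,1] = 0.
  T[0,:] = [+0.0000, +0.2857, +1.4286]
  T[1,:] = [-1.0800, +0.0000, +0.6400]
  T[2,:] = [+1.2917, -0.3750, +0.0000]
eigenvalue magnitudes: 1.3746, 0.7699, 0.7699.
ρ = 1.3746; 1.3746 > 1: divergent.

no, ρ = 1.3746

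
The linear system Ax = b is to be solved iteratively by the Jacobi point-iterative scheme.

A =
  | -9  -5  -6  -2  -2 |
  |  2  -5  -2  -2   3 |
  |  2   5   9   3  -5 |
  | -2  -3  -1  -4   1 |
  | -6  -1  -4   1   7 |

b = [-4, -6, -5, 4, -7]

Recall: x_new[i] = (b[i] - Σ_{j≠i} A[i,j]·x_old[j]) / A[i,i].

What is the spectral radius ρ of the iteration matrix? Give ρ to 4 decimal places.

1.3935

A = D + L + U where D = diag(-9, -5, 9, -4, 7).
Jacobi T = -D⁻¹(L+U): T[0,2] = -(-6)/(-9) = -0.6667; T[0,0] = 0.
  T[0,:] = [+0.0000, -0.5556, -0.6667, -0.2222, -0.2222]
  T[1,:] = [+0.4000, +0.0000, -0.4000, -0.4000, +0.6000]
  T[2,:] = [-0.2222, -0.5556, +0.0000, -0.3333, +0.5556]
  T[3,:] = [-0.5000, -0.7500, -0.2500, +0.0000, +0.2500]
  T[4,:] = [+0.8571, +0.1429, +0.5714, -0.1429, +0.0000]
|eigenvalues of T|: 1.3935, 0.7012, 0.7012, 0.4745, 0.3304.
spectral radius ρ = 1.3935; 1.3935 > 1 ⇒ diverges.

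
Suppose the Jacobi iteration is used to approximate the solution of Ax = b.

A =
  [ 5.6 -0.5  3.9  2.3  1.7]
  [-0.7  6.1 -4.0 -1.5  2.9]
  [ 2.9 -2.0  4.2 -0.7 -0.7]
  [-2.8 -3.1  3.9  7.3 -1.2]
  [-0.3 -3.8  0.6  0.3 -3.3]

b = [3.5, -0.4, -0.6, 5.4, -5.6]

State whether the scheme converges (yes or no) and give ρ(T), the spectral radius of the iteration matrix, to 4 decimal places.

Let D = diag(5.6, 6.1, 4.2, 7.3, -3.3); L, U the strict triangles.
T_J = -D⁻¹(L+U): T[2,1] = -(-2)/(4.2) = +0.4762; T[2,2] = 0.
  T[0,:] = [+0.0000, +0.0893, -0.6964, -0.4107, -0.3036]
  T[1,:] = [+0.1148, +0.0000, +0.6557, +0.2459, -0.4754]
  T[2,:] = [-0.6905, +0.4762, +0.0000, +0.1667, +0.1667]
  T[3,:] = [+0.3836, +0.4247, -0.5342, +0.0000, +0.1644]
  T[4,:] = [-0.0909, -1.1515, +0.1818, +0.0909, +0.0000]
moduli |λ_i(T)| = 1.1989, 0.8289, 0.5265, 0.5265, 0.4949.
ρ(T) = max|λ| = 1.1989; 1.1989 > 1, so it fails to converge.

no, ρ = 1.1989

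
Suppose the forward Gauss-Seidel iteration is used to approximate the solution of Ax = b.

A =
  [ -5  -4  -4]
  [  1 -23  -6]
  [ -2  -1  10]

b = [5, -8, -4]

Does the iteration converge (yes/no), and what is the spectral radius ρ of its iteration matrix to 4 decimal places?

yes, ρ = 0.3452

Diagonal D = diag(-5, -23, 10); L, U strict lower/upper.
T_GS = -(D+L)⁻¹U: row 0 first, T[0,2] = -(-4)/(-5) = -0.8000; later rows by forward substitution.
  T[0,:] = [+0.0000 -0.8000 -0.8000]
  T[1,:] = [+0.0000 -0.0348 -0.2957]
  T[2,:] = [+0.0000 -0.1635 -0.1896]
|eigenvalues of T|: 0.3452, 0.1209, 0.0000.
ρ(T) = max|λ| = 0.3452; 0.3452 < 1, so it converges for any x₀.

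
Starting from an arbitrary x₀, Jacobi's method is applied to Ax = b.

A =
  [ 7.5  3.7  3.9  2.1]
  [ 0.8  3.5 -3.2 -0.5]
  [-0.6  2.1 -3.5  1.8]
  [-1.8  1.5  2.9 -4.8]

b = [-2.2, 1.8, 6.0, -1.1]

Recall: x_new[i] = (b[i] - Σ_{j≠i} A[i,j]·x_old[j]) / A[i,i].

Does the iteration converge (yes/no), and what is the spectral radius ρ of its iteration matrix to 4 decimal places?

no, ρ = 1.2881

Split A = D + L + U, D = diag(7.5, 3.5, -3.5, -4.8).
Jacobi T = -D⁻¹(L+U): T[3,1] = -(1.5)/(-4.8) = +0.3125; T[3,3] = 0.
  T[0,:] = [+0.0000, -0.4933, -0.5200, -0.2800]
  T[1,:] = [-0.2286, +0.0000, +0.9143, +0.1429]
  T[2,:] = [-0.1714, +0.6000, +0.0000, +0.5143]
  T[3,:] = [-0.3750, +0.3125, +0.6042, +0.0000]
|eigenvalues of T|: 1.2881, 0.8247, 0.2574, 0.2574.
ρ(T) = max|λ| = 1.2881; 1.2881 > 1, so it fails to converge.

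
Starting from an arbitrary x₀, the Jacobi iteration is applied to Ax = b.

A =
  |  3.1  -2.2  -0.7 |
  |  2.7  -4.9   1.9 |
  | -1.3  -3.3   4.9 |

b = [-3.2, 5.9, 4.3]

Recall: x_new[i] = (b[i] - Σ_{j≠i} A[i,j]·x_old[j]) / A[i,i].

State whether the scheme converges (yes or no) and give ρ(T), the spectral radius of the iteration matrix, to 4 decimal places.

Write A = D+L+U with D = diag(3.1, -4.9, 4.9).
Jacobi T = -D⁻¹(L+U): T[2,1] = -(-3.3)/(4.9) = +0.6735; T[2,2] = 0.
  T[0,:] = [+0.0000, +0.7097, +0.2258]
  T[1,:] = [+0.5510, +0.0000, +0.3878]
  T[2,:] = [+0.2653, +0.6735, +0.0000]
|eigenvalues of T|: 0.9377, 0.6982, 0.2395.
ρ = 0.9377; 0.9377 < 1, so it converges for any x₀.

yes, ρ = 0.9377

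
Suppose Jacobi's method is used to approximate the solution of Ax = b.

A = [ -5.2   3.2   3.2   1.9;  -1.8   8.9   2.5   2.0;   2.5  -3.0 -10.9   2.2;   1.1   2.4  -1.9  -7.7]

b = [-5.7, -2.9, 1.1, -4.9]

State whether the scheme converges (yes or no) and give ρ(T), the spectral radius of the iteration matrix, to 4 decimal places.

Let D = diag(-5.2, 8.9, -10.9, -7.7); L, U the strict triangles.
Jacobi: T = -D⁻¹(L+U), T[0,3] = -(1.9)/(-5.2) = +0.3654; T[0,0] = 0.
  T[0,:] = [+0.0000  +0.6154  +0.6154  +0.3654]
  T[1,:] = [+0.2022  +0.0000  -0.2809  -0.2247]
  T[2,:] = [+0.2294  -0.2752  +0.0000  +0.2018]
  T[3,:] = [+0.1429  +0.3117  -0.2468  +0.0000]
|λ(T)| sorted: 0.6944, 0.4112, 0.3008, 0.3008.
spectral radius ρ = 0.6944; 0.6944 < 1, so it converges for any x₀.

yes, ρ = 0.6944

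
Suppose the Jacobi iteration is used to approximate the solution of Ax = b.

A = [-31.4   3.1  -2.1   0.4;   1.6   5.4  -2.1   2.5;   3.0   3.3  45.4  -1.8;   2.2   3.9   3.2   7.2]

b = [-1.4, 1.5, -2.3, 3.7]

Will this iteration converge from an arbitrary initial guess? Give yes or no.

yes

Write A = D+L+U with D = diag(-31.4, 5.4, 45.4, 7.2).
Jacobi: T = -D⁻¹(L+U), T[0,3] = -(0.4)/(-31.4) = +0.0127; T[0,0] = 0.
  T[0,:] = [+0.0000, +0.0987, -0.0669, +0.0127]
  T[1,:] = [-0.2963, +0.0000, +0.3889, -0.4630]
  T[2,:] = [-0.0661, -0.0727, +0.0000, +0.0396]
  T[3,:] = [-0.3056, -0.5417, -0.4444, +0.0000]
moduli |λ_i(T)| = 0.4267, 0.3468, 0.1929, 0.1129.
ρ = 0.4267; 0.4267 < 1: convergent.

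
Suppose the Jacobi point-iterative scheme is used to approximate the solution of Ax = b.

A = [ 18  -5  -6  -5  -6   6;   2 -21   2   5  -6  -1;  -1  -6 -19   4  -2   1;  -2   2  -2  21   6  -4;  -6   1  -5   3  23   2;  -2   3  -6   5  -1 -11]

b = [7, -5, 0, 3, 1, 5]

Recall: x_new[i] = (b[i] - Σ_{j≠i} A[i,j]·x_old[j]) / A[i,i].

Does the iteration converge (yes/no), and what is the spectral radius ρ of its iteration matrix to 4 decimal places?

Diagonal D = diag(18, -21, -19, 21, 23, -11); L, U strict lower/upper.
Jacobi: T = -D⁻¹(L+U), T[3,4] = -(6)/(21) = -0.2857; T[3,3] = 0.
  T[0,:] = [+0.0000 +0.2778 +0.3333 +0.2778 +0.3333 -0.3333]
  T[1,:] = [+0.0952 +0.0000 +0.0952 +0.2381 -0.2857 -0.0476]
  T[2,:] = [-0.0526 -0.3158 +0.0000 +0.2105 -0.1053 +0.0526]
  T[3,:] = [+0.0952 -0.0952 +0.0952 +0.0000 -0.2857 +0.1905]
  T[4,:] = [+0.2609 -0.0435 +0.2174 -0.1304 +0.0000 -0.0870]
  T[5,:] = [-0.1818 +0.2727 -0.5455 +0.4545 -0.0909 +0.0000]
eigenvalue magnitudes: 0.6180, 0.4354, 0.3816, 0.3816, 0.2567, 0.1273.
spectral radius ρ = 0.6180; 0.6180 < 1 ⇒ converges.

yes, ρ = 0.6180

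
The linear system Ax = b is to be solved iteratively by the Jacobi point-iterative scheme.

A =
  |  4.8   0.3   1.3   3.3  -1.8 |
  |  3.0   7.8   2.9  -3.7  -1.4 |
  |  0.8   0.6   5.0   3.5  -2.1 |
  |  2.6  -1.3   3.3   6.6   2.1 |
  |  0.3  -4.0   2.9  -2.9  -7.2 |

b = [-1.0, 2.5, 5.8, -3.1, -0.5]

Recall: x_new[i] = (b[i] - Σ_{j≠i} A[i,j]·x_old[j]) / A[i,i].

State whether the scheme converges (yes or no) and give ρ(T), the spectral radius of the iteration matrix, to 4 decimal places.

no, ρ = 1.2070

Write A = D+L+U with D = diag(4.8, 7.8, 5, 6.6, -7.2).
Jacobi: T = -D⁻¹(L+U), T[1,2] = -(2.9)/(7.8) = -0.3718; T[1,1] = 0.
  T[0,:] = [+0.0000  -0.0625  -0.2708  -0.6875  +0.3750]
  T[1,:] = [-0.3846  +0.0000  -0.3718  +0.4744  +0.1795]
  T[2,:] = [-0.1600  -0.1200  +0.0000  -0.7000  +0.4200]
  T[3,:] = [-0.3939  +0.1970  -0.5000  +0.0000  -0.3182]
  T[4,:] = [+0.0417  -0.5556  +0.4028  -0.4028  +0.0000]
|λ(T)| sorted: 1.2070, 0.8764, 0.4840, 0.4840, 0.2007.
ρ(T) = max|λ| = 1.2070; 1.2070 > 1 ⇒ diverges.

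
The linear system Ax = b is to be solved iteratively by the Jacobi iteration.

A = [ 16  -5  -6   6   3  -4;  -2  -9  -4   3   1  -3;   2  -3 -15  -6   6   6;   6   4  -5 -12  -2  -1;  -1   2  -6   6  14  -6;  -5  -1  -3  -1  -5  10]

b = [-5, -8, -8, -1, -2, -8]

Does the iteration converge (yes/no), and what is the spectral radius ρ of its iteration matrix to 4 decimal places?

no, ρ = 1.1412

Let D = diag(16, -9, -15, -12, 14, 10); L, U the strict triangles.
T_J = -D⁻¹(L+U): T[4,3] = -(6)/(14) = -0.4286; T[4,4] = 0.
  T[0,:] = [+0.0000, +0.3125, +0.3750, -0.3750, -0.1875, +0.2500]
  T[1,:] = [-0.2222, +0.0000, -0.4444, +0.3333, +0.1111, -0.3333]
  T[2,:] = [+0.1333, -0.2000, +0.0000, -0.4000, +0.4000, +0.4000]
  T[3,:] = [+0.5000, +0.3333, -0.4167, +0.0000, -0.1667, -0.0833]
  T[4,:] = [+0.0714, -0.1429, +0.4286, -0.4286, +0.0000, +0.4286]
  T[5,:] = [+0.5000, +0.1000, +0.3000, +0.1000, +0.5000, +0.0000]
moduli |λ_i(T)| = 1.1412, 0.5017, 0.5017, 0.3178, 0.3178, 0.0076.
ρ(T) = max|λ| = 1.1412; 1.1412 > 1, so it fails to converge.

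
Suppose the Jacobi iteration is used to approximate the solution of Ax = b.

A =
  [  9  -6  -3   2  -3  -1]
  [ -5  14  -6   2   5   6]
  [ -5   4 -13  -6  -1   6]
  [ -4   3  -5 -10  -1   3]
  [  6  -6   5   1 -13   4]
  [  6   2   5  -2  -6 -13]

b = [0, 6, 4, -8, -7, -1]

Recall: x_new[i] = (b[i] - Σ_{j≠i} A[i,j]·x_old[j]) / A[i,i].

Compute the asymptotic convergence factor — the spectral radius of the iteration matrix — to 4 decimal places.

1.2164

Diagonal D = diag(9, 14, -13, -10, -13, -13); L, U strict lower/upper.
Jacobi: T = -D⁻¹(L+U), T[0,5] = -(-1)/(9) = +0.1111; T[0,0] = 0.
  T[0,:] = [+0.0000  +0.6667  +0.3333  -0.2222  +0.3333  +0.1111]
  T[1,:] = [+0.3571  +0.0000  +0.4286  -0.1429  -0.3571  -0.4286]
  T[2,:] = [-0.3846  +0.3077  +0.0000  -0.4615  -0.0769  +0.4615]
  T[3,:] = [-0.4000  +0.3000  -0.5000  +0.0000  -0.1000  +0.3000]
  T[4,:] = [+0.4615  -0.4615  +0.3846  +0.0769  +0.0000  +0.3077]
  T[5,:] = [+0.4615  +0.1538  +0.3846  -0.1538  -0.4615  +0.0000]
|roots of det(T-λI)|: 1.2164, 0.5775, 0.5113, 0.5113, 0.1407, 0.1407.
ρ(T) = max|λ| = 1.2164; 1.2164 > 1: divergent.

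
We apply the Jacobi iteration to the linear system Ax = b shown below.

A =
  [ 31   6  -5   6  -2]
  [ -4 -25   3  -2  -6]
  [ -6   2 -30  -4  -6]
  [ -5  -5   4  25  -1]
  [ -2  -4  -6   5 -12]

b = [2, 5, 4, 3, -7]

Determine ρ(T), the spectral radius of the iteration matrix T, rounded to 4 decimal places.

0.5069

Write A = D+L+U with D = diag(31, -25, -30, 25, -12).
Jacobi: T = -D⁻¹(L+U), T[1,4] = -(-6)/(-25) = -0.2400; T[1,1] = 0.
  T[0,:] = [+0.0000, -0.1935, +0.1613, -0.1935, +0.0645]
  T[1,:] = [-0.1600, +0.0000, +0.1200, -0.0800, -0.2400]
  T[2,:] = [-0.2000, +0.0667, +0.0000, -0.1333, -0.2000]
  T[3,:] = [+0.2000, +0.2000, -0.1600, +0.0000, +0.0400]
  T[4,:] = [-0.1667, -0.3333, -0.5000, +0.4167, +0.0000]
|λ(T)| sorted: 0.5069, 0.3533, 0.2133, 0.2133, 0.1660.
spectral radius ρ = 0.5069; 0.5069 < 1 ⇒ converges.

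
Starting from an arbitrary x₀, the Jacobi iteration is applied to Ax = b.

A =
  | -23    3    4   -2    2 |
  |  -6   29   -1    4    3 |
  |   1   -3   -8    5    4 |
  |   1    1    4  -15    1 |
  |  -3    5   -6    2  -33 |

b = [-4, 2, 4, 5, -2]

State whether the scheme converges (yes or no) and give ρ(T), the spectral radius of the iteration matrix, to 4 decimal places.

yes, ρ = 0.3866

Split A = D + L + U, D = diag(-23, 29, -8, -15, -33).
Jacobi: T = -D⁻¹(L+U), T[0,1] = -(3)/(-23) = +0.1304; T[0,0] = 0.
  T[0,:] = [+0.0000, +0.1304, +0.1739, -0.0870, +0.0870]
  T[1,:] = [+0.2069, +0.0000, +0.0345, -0.1379, -0.1034]
  T[2,:] = [+0.1250, -0.3750, +0.0000, +0.6250, +0.5000]
  T[3,:] = [+0.0667, +0.0667, +0.2667, +0.0000, +0.0667]
  T[4,:] = [-0.0909, +0.1515, -0.1818, +0.0606, +0.0000]
|eigenvalues of T|: 0.3866, 0.2977, 0.2323, 0.2323, 0.1442.
ρ = 0.3866; 0.3866 < 1 ⇒ converges.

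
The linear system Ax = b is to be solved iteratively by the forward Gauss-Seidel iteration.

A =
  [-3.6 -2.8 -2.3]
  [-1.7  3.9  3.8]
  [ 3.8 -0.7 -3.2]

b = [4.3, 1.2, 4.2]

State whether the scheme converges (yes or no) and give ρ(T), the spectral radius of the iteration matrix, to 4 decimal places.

Write A = D+L+U with D = diag(-3.6, 3.9, -3.2).
GS T = -(D+L)⁻¹U: row 0 first, T[0,2] = -(-2.3)/(-3.6) = -0.6389; later rows by forward substitution.
  T[0,:] = [+0.0000  -0.7778  -0.6389]
  T[1,:] = [+0.0000  -0.3390  -1.2528]
  T[2,:] = [+0.0000  -0.8494  -0.4846]
moduli |λ_i(T)| = 1.4460, 0.6224, 0.0000.
spectral radius ρ = 1.4460; 1.4460 > 1: divergent.

no, ρ = 1.4460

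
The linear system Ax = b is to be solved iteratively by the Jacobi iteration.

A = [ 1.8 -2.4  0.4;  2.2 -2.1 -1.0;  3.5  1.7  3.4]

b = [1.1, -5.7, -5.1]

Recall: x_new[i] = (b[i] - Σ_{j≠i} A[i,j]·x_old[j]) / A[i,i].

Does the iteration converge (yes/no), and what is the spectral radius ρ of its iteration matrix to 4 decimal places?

no, ρ = 1.5377

Split A = D + L + U, D = diag(1.8, -2.1, 3.4).
Jacobi: T = -D⁻¹(L+U), T[1,0] = -(2.2)/(-2.1) = +1.0476; T[1,1] = 0.
  T[0,:] = [+0.0000 +1.3333 -0.2222]
  T[1,:] = [+1.0476 +0.0000 -0.4762]
  T[2,:] = [-1.0294 -0.5000 +0.0000]
|roots of det(T-λI)|: 1.5377, 1.0694, 0.4682.
ρ(T) = max|λ| = 1.5377; 1.5377 > 1: divergent.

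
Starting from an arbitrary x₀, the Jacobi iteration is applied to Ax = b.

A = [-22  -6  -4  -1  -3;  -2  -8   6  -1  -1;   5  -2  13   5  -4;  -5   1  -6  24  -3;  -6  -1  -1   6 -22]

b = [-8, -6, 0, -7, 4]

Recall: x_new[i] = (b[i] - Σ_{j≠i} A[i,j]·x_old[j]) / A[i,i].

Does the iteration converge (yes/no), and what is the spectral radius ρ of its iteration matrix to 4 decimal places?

Let D = diag(-22, -8, 13, 24, -22); L, U the strict triangles.
T_J = -D⁻¹(L+U): T[0,3] = -(-1)/(-22) = -0.0455; T[0,0] = 0.
  T[0,:] = [+0.0000  -0.2727  -0.1818  -0.0455  -0.1364]
  T[1,:] = [-0.2500  +0.0000  +0.7500  -0.1250  -0.1250]
  T[2,:] = [-0.3846  +0.1538  +0.0000  -0.3846  +0.3077]
  T[3,:] = [+0.2083  -0.0417  +0.2500  +0.0000  +0.1250]
  T[4,:] = [-0.2727  -0.0455  -0.0455  +0.2727  +0.0000]
eigenvalue magnitudes: 0.6502, 0.4609, 0.4609, 0.4492, 0.2253.
ρ(T) = max|λ| = 0.6502; 0.6502 < 1, so it converges for any x₀.

yes, ρ = 0.6502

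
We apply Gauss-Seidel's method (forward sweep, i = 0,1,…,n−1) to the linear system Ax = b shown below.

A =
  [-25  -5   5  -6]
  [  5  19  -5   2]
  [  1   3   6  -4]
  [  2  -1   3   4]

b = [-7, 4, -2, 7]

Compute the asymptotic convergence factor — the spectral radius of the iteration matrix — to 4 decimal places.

Let D = diag(-25, 19, 6, 4); L, U the strict triangles.
GS T = -(D+L)⁻¹U: row 0 first, T[0,1] = -(-5)/(-25) = -0.2000; later rows by forward substitution.
  T[0,:] = [+0.0000, -0.2000, +0.2000, -0.2400]
  T[1,:] = [+0.0000, +0.0526, +0.2105, -0.0421]
  T[2,:] = [+0.0000, +0.0070, -0.1386, +0.7277]
  T[3,:] = [+0.0000, +0.1079, +0.0566, -0.4363]
eigenvalue magnitudes: 0.4548, 0.2330, 0.1655, 0.0000.
ρ = 0.4548; 0.4548 < 1, so it converges for any x₀.

0.4548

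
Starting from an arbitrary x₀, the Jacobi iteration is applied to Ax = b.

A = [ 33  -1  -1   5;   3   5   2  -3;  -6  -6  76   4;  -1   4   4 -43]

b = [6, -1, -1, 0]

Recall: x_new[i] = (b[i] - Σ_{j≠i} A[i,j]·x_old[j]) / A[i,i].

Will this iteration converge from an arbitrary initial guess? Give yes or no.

yes

Split A = D + L + U, D = diag(33, 5, 76, -43).
T_J = -D⁻¹(L+U): T[3,2] = -(4)/(-43) = +0.0930; T[3,3] = 0.
  T[0,:] = [+0.0000, +0.0303, +0.0303, -0.1515]
  T[1,:] = [-0.6000, +0.0000, -0.4000, +0.6000]
  T[2,:] = [+0.0789, +0.0789, +0.0000, -0.0526]
  T[3,:] = [-0.0233, +0.0930, +0.0930, +0.0000]
eigenvalue magnitudes: 0.2587, 0.2092, 0.2092, 0.1039.
ρ(T) = max|λ| = 0.2587; 0.2587 < 1: convergent.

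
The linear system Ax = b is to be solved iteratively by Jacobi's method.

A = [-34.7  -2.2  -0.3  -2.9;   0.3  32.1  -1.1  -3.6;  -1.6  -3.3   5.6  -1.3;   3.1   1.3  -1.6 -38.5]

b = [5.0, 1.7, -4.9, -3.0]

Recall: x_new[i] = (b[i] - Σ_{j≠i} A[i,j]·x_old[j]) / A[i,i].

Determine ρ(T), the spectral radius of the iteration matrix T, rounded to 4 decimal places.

0.1630

Split A = D + L + U, D = diag(-34.7, 32.1, 5.6, -38.5).
T_J = -D⁻¹(L+U): T[1,3] = -(-3.6)/(32.1) = +0.1121; T[1,1] = 0.
  T[0,:] = [+0.0000, -0.0634, -0.0086, -0.0836]
  T[1,:] = [-0.0093, +0.0000, +0.0343, +0.1121]
  T[2,:] = [+0.2857, +0.5893, +0.0000, +0.2321]
  T[3,:] = [+0.0805, +0.0338, -0.0416, +0.0000]
|roots of det(T-λI)|: 0.1630, 0.1264, 0.1264, 0.0394.
ρ(T) = max|λ| = 0.1630; 0.1630 < 1: convergent.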